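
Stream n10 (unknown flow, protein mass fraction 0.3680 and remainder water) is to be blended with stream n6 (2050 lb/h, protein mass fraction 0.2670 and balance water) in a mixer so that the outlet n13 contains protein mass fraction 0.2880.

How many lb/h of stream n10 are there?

538.1 lb/h

Let n10 be the unknown flow. Total out = 2050 + n10.
protein balance: 547.35 + 0.368·n10 = 0.288·(2050 + n10)
(0.368 − 0.288)·n10 = 0.288×2050 − 547.35 = 43.05
n10 = 43.05 / 0.080 = 538.12 lb/h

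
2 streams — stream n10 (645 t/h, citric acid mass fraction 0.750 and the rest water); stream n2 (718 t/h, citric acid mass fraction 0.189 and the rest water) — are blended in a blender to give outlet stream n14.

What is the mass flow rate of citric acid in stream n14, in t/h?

619.5 t/h

citric acid out = citric acid in = 645×0.750 + 718×0.189 = 619.45 t/h.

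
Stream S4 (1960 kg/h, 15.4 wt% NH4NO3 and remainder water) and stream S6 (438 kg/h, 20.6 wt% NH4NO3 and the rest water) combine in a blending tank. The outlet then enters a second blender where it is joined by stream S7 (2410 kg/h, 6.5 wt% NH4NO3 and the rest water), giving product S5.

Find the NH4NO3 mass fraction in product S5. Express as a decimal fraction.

0.114

Overall, product flow = 4808 kg/h.
NH4NO3 in = 1960×0.154 + 438×0.206 + 2410×0.065 = 548.72 kg/h.
NH4NO3 fraction in S5 = 0.114.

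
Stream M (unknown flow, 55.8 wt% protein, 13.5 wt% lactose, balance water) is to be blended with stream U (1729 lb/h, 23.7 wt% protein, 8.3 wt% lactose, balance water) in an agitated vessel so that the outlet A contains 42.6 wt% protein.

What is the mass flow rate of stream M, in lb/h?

Let M be the unknown flow. Total out = 1729 + M.
protein balance: 409.77 + 0.558·M = 0.426·(1729 + M)
(0.558 − 0.426)·M = 0.426×1729 − 409.77 = 326.78
M = 326.78 / 0.132 = 2475.6 lb/h

2476 lb/h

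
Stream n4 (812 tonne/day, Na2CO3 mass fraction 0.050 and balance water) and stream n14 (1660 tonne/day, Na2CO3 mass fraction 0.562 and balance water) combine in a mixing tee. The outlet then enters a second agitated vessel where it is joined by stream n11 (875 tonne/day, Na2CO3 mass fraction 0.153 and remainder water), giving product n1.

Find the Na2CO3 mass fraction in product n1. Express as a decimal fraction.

0.331

Overall, product flow = 3347 tonne/day.
Na2CO3 in = 812×0.050 + 1660×0.562 + 875×0.153 = 1107.4 tonne/day.
Na2CO3 fraction in n1 = 0.331.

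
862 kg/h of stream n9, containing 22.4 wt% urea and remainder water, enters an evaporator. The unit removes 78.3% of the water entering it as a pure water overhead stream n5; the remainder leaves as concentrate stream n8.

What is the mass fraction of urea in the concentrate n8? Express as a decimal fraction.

0.5709

urea is not removed: 862×0.224 = 193.09 kg/h of urea enters n8.
water entering = 862×0.776 = 668.91 kg/h; overhead removed = 0.783×668.91 = 523.76 kg/h.
Concentrate = 862 − 523.76 = 338.24 kg/h.
Mass fraction = 193.09/338.24 = 0.5709.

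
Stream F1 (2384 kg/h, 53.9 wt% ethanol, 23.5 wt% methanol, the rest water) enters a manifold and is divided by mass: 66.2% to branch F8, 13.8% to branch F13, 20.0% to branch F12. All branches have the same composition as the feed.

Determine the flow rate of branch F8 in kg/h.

Branch F8 flow = 0.662×2384 = 1578.2 kg/h.

1578 kg/h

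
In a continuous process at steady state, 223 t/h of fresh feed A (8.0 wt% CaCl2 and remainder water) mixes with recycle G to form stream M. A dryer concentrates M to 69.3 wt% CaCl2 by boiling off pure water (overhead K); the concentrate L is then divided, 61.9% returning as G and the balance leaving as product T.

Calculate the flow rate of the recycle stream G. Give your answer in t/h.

Overall CaCl2 balance (none leaves overhead): CaCl2 in fresh feed = CaCl2 in product, i.e. 223×0.080 = (1−0.619)·L·0.693.
L = 17.84/(0.693×0.381) = 67.567 t/h.
Recycle G = 0.619×67.567 = 41.824 t/h.

41.82 t/h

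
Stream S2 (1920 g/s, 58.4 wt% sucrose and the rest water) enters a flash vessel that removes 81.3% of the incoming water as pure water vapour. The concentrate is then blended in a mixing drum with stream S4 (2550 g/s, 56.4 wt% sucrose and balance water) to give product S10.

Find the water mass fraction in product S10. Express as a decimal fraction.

Vapour removed = 0.813×0.416×1920 = 649.36 g/s; concentrate = 1270.6 g/s.
water reaching the mixer = 149.36 (from concentrate) + 2550×0.436 = 1261.2 g/s.
Product flow = 1270.6 + 2550 = 3820.6 g/s; water fraction = 0.3301.

0.3301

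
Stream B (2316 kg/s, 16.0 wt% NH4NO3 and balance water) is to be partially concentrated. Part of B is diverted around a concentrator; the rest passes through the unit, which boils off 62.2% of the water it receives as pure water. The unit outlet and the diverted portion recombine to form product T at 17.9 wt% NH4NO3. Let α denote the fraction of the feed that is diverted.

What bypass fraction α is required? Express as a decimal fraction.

All 2316×0.160 = 370.56 kg/s of NH4NO3 reaches T, so T = 370.56/0.179 = 2070.2 kg/s and vapour = 245.83 kg/s.
The evaporator receives (1−α)·2316 of feed at 0.840 water and removes 0.622 of that water:
0.622×0.840×(1−α)×2316 = 245.83
(1−α) = 245.83/1210.1 = 0.2032;  α = 0.7968.

0.797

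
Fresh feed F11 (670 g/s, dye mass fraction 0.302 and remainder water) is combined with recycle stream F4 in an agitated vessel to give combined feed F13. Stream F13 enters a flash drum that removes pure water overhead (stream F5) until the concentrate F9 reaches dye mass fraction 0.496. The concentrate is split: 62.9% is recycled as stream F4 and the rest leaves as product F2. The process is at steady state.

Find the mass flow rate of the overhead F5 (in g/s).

262.1 g/s

Overall dye balance (none leaves overhead): dye in fresh feed = dye in product, i.e. 670×0.302 = (1−0.629)·F9·0.496.
F9 = 202.34/(0.496×0.371) = 1099.6 g/s.
Recycle F4 = 0.629×1099.6 = 691.63 g/s.
Combined feed F13 = 670 + 691.63 = 1361.6 g/s.
Overhead F5 = F13 − F9 = 1361.6 − 1099.6 = 262.06 g/s.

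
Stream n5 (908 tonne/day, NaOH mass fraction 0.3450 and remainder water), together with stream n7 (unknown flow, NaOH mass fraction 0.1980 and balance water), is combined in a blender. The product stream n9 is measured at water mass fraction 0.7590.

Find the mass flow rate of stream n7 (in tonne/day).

Let n7 be the unknown flow. Total out = 908 + n7.
water balance: 594.74 + 0.802·n7 = 0.759·(908 + n7)
(0.802 − 0.759)·n7 = 0.759×908 − 594.74 = 94.432
n7 = 94.432 / 0.043 = 2196.1 tonne/day

2196 tonne/day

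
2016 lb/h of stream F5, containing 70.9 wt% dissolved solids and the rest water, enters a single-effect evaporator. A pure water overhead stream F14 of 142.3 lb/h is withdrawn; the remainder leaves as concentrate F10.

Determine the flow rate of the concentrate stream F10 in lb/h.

Concentrate = 2016 − 142.3 = 1873.7 lb/h.

1874 lb/h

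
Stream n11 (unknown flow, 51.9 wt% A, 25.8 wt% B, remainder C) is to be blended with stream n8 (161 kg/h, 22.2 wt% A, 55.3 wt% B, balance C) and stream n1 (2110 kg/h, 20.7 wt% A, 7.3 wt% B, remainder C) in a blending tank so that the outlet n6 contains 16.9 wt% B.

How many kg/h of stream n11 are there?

Let n11 be the unknown flow. Total out = 2271 + n11.
B balance: 243.06 + 0.258·n11 = 0.169·(2271 + n11)
(0.258 − 0.169)·n11 = 0.169×2271 − 243.06 = 140.74
n11 = 140.74 / 0.089 = 1581.3 kg/h

1581 kg/h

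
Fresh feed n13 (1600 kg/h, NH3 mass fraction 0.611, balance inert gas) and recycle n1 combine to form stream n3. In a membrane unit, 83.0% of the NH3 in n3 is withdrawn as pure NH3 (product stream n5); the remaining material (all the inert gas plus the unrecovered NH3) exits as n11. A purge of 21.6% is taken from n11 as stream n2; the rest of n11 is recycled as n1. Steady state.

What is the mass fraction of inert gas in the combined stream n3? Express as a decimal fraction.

0.719

inert gas enters only via n13 and leaves only via the purge: 1600×0.389 = 0.216×(inert gas in n11), and the membrane unit passes all inert gas, so inert gas in n3 = inert gas in n11 = 2881.5 kg/h.
NH3 in n3: m_A = 1600×0.611 + (1−0.216)·(1−0.830)·m_A, so m_A = 977.6/0.8667 = 1127.9 kg/h.
n3 = 1127.9 + 2881.5 = 4009.4 kg/h.
inert gas fraction in n3 = 2881.5/4009.4 = 0.719.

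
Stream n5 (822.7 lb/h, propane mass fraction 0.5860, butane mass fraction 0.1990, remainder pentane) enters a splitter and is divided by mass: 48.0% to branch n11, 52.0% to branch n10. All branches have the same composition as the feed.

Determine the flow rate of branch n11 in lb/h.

Branch n11 flow = 0.480×822.7 = 394.9 lb/h.

394.9 lb/h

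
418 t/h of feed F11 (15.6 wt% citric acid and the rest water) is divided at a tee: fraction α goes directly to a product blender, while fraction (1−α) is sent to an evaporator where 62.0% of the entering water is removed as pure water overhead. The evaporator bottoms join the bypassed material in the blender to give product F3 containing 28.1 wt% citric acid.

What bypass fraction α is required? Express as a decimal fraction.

0.150

All 418×0.156 = 65.208 t/h of citric acid reaches F3, so F3 = 65.208/0.281 = 232.06 t/h and vapour = 185.94 t/h.
The evaporator receives (1−α)·418 of feed at 0.844 water and removes 0.620 of that water:
0.620×0.844×(1−α)×418 = 185.94
(1−α) = 185.94/218.73 = 0.8501;  α = 0.1499.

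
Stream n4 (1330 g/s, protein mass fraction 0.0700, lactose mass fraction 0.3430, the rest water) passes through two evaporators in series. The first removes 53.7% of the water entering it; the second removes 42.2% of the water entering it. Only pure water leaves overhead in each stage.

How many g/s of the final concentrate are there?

water in feed = 1330×0.587 = 780.71 g/s.
After stage 1: water left = (1−0.537)×780.71 = 361.47; stream total = 910.76 g/s.
After stage 2: water left = (1−0.422)×361.47 = 208.93; final concentrate = 758.22 g/s.

758.2 g/s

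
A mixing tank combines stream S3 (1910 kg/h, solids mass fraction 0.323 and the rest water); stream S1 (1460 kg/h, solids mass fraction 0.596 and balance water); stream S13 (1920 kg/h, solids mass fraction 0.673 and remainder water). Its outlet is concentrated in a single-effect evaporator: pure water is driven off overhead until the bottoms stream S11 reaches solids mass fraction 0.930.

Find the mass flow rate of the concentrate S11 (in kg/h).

2988 kg/h

solids entering = 1910×0.323 + 1460×0.596 + 1920×0.673 = 2779.2 kg/h.
All solids reports to S11, so S11 = 2779.2/0.930 = 2988.4 kg/h.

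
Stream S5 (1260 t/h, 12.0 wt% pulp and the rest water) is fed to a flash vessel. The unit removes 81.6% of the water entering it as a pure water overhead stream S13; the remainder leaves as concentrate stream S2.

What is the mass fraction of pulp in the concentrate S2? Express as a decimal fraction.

0.426

pulp is not removed: 1260×0.120 = 151.2 t/h of pulp enters S2.
water entering = 1260×0.880 = 1108.8 t/h; overhead removed = 0.816×1108.8 = 904.78 t/h.
Concentrate = 1260 − 904.78 = 355.22 t/h.
Mass fraction = 151.2/355.22 = 0.426.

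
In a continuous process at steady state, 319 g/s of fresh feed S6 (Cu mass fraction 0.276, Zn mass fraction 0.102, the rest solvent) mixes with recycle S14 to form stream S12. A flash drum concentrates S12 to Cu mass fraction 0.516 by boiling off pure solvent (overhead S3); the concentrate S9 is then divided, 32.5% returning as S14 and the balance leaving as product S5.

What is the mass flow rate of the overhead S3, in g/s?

Overall Cu balance (none leaves overhead): Cu in fresh feed = Cu in product, i.e. 319×0.276 = (1−0.325)·S9·0.516.
S9 = 88.044/(0.516×0.675) = 252.78 g/s.
Recycle S14 = 0.325×252.78 = 82.154 g/s.
Combined feed S12 = 319 + 82.154 = 401.15 g/s.
Overhead S3 = S12 − S9 = 401.15 − 252.78 = 148.37 g/s.

148.4 g/s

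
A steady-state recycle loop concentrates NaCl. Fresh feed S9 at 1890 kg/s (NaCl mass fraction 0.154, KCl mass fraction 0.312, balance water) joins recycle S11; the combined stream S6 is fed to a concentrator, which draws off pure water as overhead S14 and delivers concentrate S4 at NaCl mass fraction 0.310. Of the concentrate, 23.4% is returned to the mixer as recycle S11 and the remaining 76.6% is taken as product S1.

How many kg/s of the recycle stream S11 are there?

Overall NaCl balance (none leaves overhead): NaCl in fresh feed = NaCl in product, i.e. 1890×0.154 = (1−0.234)·S4·0.310.
S4 = 291.06/(0.310×0.766) = 1225.7 kg/s.
Recycle S11 = 0.234×1225.7 = 286.82 kg/s.

286.8 kg/s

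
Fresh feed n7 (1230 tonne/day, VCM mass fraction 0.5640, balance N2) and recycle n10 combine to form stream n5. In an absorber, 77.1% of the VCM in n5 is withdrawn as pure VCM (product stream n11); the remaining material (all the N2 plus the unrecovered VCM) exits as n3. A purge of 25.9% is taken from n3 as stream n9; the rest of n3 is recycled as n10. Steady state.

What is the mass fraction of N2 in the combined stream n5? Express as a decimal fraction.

0.7125

N2 enters only via n7 and leaves only via the purge: 1230×0.436 = 0.259×(N2 in n3), and the absorber passes all N2, so N2 in n5 = N2 in n3 = 2070.6 tonne/day.
VCM in n5: m_A = 1230×0.564 + (1−0.259)·(1−0.771)·m_A, so m_A = 693.72/0.8303 = 835.49 tonne/day.
n5 = 835.49 + 2070.6 = 2906.1 tonne/day.
N2 fraction in n5 = 2070.6/2906.1 = 0.7125.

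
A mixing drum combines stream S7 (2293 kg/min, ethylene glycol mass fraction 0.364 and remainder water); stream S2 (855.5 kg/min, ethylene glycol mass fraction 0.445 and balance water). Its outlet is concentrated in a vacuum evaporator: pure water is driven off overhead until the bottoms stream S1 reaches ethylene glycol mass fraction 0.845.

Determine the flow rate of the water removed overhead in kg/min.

1710 kg/min

ethylene glycol entering = 2293×0.364 + 855.5×0.445 = 1215.3 kg/min.
All ethylene glycol reports to S1, so S1 = 1215.3/0.845 = 1438.3 kg/min.
Total feed = 3148.5 kg/min; overhead = 3148.5 − 1438.3 = 1710.2 kg/min.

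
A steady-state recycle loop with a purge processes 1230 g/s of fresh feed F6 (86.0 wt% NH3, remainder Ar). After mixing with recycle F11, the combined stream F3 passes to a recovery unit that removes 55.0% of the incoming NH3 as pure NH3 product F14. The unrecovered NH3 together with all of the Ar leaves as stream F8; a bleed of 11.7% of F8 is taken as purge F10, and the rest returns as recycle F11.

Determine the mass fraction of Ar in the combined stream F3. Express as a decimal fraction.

0.456

Ar enters only via F6 and leaves only via the purge: 1230×0.140 = 0.117×(Ar in F8), and the recovery unit passes all Ar, so Ar in F3 = Ar in F8 = 1471.8 g/s.
NH3 in F3: m_A = 1230×0.860 + (1−0.117)·(1−0.550)·m_A, so m_A = 1057.8/0.6027 = 1755.2 g/s.
F3 = 1755.2 + 1471.8 = 3227 g/s.
Ar fraction in F3 = 1471.8/3227 = 0.456.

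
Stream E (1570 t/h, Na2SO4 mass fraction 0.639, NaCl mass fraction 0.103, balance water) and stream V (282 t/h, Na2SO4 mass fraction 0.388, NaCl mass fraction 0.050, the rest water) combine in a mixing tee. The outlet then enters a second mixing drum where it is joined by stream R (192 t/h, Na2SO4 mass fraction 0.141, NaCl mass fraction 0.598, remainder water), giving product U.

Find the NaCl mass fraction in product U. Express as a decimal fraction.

Overall, product flow = 2044 t/h.
NaCl in = 1570×0.103 + 282×0.050 + 192×0.598 = 290.63 t/h.
NaCl fraction in U = 0.142.

0.142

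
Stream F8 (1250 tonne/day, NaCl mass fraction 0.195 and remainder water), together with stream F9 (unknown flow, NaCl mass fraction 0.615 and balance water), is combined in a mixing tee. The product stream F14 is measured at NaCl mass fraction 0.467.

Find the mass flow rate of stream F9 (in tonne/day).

Let F9 be the unknown flow. Total out = 1250 + F9.
NaCl balance: 243.75 + 0.615·F9 = 0.467·(1250 + F9)
(0.615 − 0.467)·F9 = 0.467×1250 − 243.75 = 340
F9 = 340 / 0.148 = 2297.3 tonne/day

2297 tonne/day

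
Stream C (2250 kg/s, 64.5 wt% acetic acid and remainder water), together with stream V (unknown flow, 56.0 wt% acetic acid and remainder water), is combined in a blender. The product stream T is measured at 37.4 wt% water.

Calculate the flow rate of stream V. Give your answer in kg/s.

Let V be the unknown flow. Total out = 2250 + V.
water balance: 798.75 + 0.440·V = 0.374·(2250 + V)
(0.440 − 0.374)·V = 0.374×2250 − 798.75 = 42.75
V = 42.75 / 0.066 = 647.73 kg/s

647.7 kg/s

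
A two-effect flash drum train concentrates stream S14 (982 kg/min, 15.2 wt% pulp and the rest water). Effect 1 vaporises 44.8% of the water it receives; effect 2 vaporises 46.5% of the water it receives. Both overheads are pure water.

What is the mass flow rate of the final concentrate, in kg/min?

395.2 kg/min

water in feed = 982×0.848 = 832.74 kg/min.
After stage 1: water left = (1−0.448)×832.74 = 459.67; stream total = 608.93 kg/min.
After stage 2: water left = (1−0.465)×459.67 = 245.92; final concentrate = 395.19 kg/min.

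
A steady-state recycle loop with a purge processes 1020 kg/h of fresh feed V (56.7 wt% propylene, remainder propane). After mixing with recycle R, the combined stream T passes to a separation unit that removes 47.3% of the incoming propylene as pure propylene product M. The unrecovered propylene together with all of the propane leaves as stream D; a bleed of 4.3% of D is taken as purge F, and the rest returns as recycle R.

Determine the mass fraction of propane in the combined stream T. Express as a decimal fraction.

0.8980

propane enters only via V and leaves only via the purge: 1020×0.433 = 0.043×(propane in D), and the separation unit passes all propane, so propane in T = propane in D = 10271 kg/h.
propylene in T: m_A = 1020×0.567 + (1−0.043)·(1−0.473)·m_A, so m_A = 578.34/0.4957 = 1166.8 kg/h.
T = 1166.8 + 10271 = 11438 kg/h.
propane fraction in T = 10271/11438 = 0.8980.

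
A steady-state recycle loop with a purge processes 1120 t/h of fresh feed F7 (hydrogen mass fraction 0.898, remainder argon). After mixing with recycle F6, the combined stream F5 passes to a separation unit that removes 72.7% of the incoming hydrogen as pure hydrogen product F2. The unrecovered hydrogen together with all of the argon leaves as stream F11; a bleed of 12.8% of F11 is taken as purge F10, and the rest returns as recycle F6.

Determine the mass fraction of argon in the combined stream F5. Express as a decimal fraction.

0.403

argon enters only via F7 and leaves only via the purge: 1120×0.102 = 0.128×(argon in F11), and the separation unit passes all argon, so argon in F5 = argon in F11 = 892.5 t/h.
hydrogen in F5: m_A = 1120×0.898 + (1−0.128)·(1−0.727)·m_A, so m_A = 1005.8/0.7619 = 1320 t/h.
F5 = 1320 + 892.5 = 2212.5 t/h.
argon fraction in F5 = 892.5/2212.5 = 0.403.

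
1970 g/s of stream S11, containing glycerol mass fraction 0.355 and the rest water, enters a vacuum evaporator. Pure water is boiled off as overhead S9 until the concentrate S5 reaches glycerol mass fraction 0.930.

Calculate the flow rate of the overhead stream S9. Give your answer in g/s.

glycerol is conserved: 1970×0.355 = 699.35 g/s all reports to the concentrate.
Concentrate = 699.35/(target fraction) = 751.99 g/s.
Overhead = 1970 − 751.99 = 1218 g/s.

1218 g/s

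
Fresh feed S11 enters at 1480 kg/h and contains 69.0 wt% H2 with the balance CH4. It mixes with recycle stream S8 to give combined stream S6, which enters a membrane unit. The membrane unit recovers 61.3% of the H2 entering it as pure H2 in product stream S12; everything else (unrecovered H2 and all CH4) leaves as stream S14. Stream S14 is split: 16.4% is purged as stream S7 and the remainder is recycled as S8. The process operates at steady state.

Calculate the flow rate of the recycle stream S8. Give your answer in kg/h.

CH4 enters only via S11 and leaves only via the purge: 1480×0.310 = 0.164×(CH4 in S14), and the membrane unit passes all CH4, so CH4 in S6 = CH4 in S14 = 2797.6 kg/h.
H2 in S6: m_A = 1480×0.690 + (1−0.164)·(1−0.613)·m_A, so m_A = 1021.2/0.6765 = 1509.6 kg/h.
S14 = (1−0.613)×1509.6 + 2797.6 = 3381.8 kg/h.
Recycle S8 = (1−0.164)×3381.8 = 2827.2 kg/h.

2827 kg/h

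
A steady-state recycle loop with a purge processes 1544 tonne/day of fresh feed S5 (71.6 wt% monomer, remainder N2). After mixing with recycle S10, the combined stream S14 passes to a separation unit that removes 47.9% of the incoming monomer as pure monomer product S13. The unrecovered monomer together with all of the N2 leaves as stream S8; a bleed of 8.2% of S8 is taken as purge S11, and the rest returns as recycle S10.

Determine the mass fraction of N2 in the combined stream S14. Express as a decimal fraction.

0.716

N2 enters only via S5 and leaves only via the purge: 1544×0.284 = 0.082×(N2 in S8), and the separation unit passes all N2, so N2 in S14 = N2 in S8 = 5347.5 tonne/day.
monomer in S14: m_A = 1544×0.716 + (1−0.082)·(1−0.479)·m_A, so m_A = 1105.5/0.5217 = 2119 tonne/day.
S14 = 2119 + 5347.5 = 7466.5 tonne/day.
N2 fraction in S14 = 5347.5/7466.5 = 0.716.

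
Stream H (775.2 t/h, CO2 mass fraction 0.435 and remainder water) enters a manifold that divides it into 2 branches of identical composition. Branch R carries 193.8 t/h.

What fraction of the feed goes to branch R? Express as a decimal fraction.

0.250

Fraction to R = 193.8/775.2 = 0.2500.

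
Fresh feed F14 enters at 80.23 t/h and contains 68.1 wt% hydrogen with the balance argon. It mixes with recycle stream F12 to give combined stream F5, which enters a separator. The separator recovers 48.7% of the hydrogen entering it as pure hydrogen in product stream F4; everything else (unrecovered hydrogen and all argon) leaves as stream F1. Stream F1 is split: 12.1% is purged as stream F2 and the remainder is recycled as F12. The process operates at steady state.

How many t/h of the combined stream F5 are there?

311 t/h

argon enters only via F14 and leaves only via the purge: 80.23×0.319 = 0.121×(argon in F1), and the separator passes all argon, so argon in F5 = argon in F1 = 211.52 t/h.
hydrogen in F5: m_A = 80.23×0.681 + (1−0.121)·(1−0.487)·m_A, so m_A = 54.637/0.5491 = 99.507 t/h.
F5 = 99.507 + 211.52 = 311.02 t/h.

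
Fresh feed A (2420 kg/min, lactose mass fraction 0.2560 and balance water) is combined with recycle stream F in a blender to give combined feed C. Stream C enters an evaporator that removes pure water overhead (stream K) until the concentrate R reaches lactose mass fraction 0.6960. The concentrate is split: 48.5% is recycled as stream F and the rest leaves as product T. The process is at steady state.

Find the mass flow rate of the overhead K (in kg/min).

1530 kg/min

Overall lactose balance (none leaves overhead): lactose in fresh feed = lactose in product, i.e. 2420×0.256 = (1−0.485)·R·0.696.
R = 619.52/(0.696×0.515) = 1728.4 kg/min.
Recycle F = 0.485×1728.4 = 838.26 kg/min.
Combined feed C = 2420 + 838.26 = 3258.3 kg/min.
Overhead K = C − R = 3258.3 − 1728.4 = 1529.9 kg/min.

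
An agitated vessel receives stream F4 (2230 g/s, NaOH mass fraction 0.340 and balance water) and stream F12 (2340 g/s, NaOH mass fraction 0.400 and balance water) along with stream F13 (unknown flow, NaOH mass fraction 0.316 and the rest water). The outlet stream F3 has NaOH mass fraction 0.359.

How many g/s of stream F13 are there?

1246 g/s

Let F13 be the unknown flow. Total out = 4570 + F13.
NaOH balance: 1694.2 + 0.316·F13 = 0.359·(4570 + F13)
(0.316 − 0.359)·F13 = 0.359×4570 − 1694.2 = -53.57
F13 = -53.57 / -0.043 = 1245.8 g/s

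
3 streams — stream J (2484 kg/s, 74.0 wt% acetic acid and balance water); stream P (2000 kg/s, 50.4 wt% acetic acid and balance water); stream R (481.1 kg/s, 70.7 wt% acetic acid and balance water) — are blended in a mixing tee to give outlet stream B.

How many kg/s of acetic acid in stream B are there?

3186 kg/s

acetic acid out = acetic acid in = 2484×0.740 + 2000×0.504 + 481.1×0.707 = 3186.3 kg/s.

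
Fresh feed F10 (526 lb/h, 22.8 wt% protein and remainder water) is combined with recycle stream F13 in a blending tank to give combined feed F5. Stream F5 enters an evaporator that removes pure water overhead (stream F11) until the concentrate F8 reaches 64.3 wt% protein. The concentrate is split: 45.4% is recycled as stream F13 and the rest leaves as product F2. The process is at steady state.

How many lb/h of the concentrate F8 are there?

Overall protein balance (none leaves overhead): protein in fresh feed = protein in product, i.e. 526×0.228 = (1−0.454)·F8·0.643.
F8 = 119.93/(0.643×0.546) = 341.6 lb/h.

341.6 lb/h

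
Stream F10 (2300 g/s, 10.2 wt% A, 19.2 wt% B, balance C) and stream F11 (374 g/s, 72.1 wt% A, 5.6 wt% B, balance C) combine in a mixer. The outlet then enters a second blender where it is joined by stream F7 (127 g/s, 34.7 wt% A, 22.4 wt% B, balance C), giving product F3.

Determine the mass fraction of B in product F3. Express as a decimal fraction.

0.175

Overall, product flow = 2801 g/s.
B in = 2300×0.192 + 374×0.056 + 127×0.224 = 490.99 g/s.
B fraction in F3 = 0.175.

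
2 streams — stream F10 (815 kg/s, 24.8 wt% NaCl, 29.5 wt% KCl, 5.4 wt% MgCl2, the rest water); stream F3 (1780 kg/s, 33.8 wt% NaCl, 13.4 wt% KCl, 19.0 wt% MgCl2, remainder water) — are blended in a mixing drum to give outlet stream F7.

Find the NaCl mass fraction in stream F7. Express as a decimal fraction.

0.310

Total flow out = 815 + 1780 = 2595 kg/s.
NaCl in = 815×0.248 + 1780×0.338 = 803.76 kg/s.
NaCl mass fraction in F7 = 803.76/2595 = 0.310.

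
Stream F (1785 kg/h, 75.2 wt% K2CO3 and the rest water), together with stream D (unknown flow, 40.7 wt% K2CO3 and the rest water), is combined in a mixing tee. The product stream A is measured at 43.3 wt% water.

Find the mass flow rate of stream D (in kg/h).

Let D be the unknown flow. Total out = 1785 + D.
water balance: 442.68 + 0.593·D = 0.433·(1785 + D)
(0.593 − 0.433)·D = 0.433×1785 − 442.68 = 330.22
D = 330.22 / 0.160 = 2063.9 kg/h

2064 kg/h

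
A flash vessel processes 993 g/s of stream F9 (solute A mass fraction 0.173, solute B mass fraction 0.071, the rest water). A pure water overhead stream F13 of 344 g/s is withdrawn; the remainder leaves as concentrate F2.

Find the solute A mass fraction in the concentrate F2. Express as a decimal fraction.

solute A is not removed: 993×0.173 = 171.79 g/s of solute A enters F2.
Concentrate = 993 − 344 = 649 g/s.
Mass fraction = 171.79/649 = 0.265.

0.265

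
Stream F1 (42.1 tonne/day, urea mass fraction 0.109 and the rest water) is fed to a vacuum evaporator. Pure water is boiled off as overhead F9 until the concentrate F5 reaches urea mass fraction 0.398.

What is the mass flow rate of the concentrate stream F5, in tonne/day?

11.53 tonne/day

urea is conserved: 42.1×0.109 = 4.5889 tonne/day all reports to the concentrate.
Concentrate = 4.5889/(target fraction) = 11.53 tonne/day.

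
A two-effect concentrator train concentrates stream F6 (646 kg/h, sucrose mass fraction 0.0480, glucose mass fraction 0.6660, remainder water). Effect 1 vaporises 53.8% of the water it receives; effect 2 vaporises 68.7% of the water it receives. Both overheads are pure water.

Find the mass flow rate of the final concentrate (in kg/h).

488 kg/h

water in feed = 646×0.286 = 184.76 kg/h.
After stage 1: water left = (1−0.538)×184.76 = 85.357; stream total = 546.6 kg/h.
After stage 2: water left = (1−0.687)×85.357 = 26.717; final concentrate = 487.96 kg/h.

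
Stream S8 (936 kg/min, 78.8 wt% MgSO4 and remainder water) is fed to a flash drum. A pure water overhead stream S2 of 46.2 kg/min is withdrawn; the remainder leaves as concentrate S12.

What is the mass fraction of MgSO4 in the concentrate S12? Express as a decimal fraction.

MgSO4 is not removed: 936×0.788 = 737.57 kg/min of MgSO4 enters S12.
Concentrate = 936 − 46.2 = 889.8 kg/min.
Mass fraction = 737.57/889.8 = 0.8289.

0.8289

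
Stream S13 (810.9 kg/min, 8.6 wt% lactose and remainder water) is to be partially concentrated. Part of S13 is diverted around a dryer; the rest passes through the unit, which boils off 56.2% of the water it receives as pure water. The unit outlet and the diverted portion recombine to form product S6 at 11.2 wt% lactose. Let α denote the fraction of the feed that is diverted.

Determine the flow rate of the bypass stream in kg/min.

444.4 kg/min

All 810.9×0.086 = 69.737 kg/min of lactose reaches S6, so S6 = 69.737/0.112 = 622.66 kg/min and vapour = 188.24 kg/min.
The evaporator receives (1−α)·810.9 of feed at 0.914 water and removes 0.562 of that water:
0.562×0.914×(1−α)×810.9 = 188.24
(1−α) = 188.24/416.53 = 0.4519;  α = 0.5481.
Bypass flow = 0.5481×810.9 = 444.43 kg/min.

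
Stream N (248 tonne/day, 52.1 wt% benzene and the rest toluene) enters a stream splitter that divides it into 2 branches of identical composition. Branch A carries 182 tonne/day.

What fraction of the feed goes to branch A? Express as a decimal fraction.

Fraction to A = 182/248 = 0.7339.

0.734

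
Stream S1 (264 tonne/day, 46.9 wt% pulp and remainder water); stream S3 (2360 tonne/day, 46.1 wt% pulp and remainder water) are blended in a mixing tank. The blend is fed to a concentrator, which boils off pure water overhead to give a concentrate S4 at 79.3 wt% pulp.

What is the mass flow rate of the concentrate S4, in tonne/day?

pulp entering = 264×0.469 + 2360×0.461 = 1211.8 tonne/day.
All pulp reports to S4, so S4 = 1211.8/0.793 = 1528.1 tonne/day.

1528 tonne/day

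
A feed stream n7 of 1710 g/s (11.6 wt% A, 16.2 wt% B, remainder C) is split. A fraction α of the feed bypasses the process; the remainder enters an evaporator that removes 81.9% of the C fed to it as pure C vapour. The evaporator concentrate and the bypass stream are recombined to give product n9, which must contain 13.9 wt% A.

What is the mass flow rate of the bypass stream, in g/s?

All 1710×0.116 = 198.36 g/s of A reaches n9, so n9 = 198.36/0.139 = 1427.1 g/s and vapour = 282.95 g/s.
The evaporator receives (1−α)·1710 of feed at 0.722 C and removes 0.819 of that C:
0.819×0.722×(1−α)×1710 = 282.95
(1−α) = 282.95/1011.2 = 0.2798;  α = 0.7202.
Bypass flow = 0.7202×1710 = 1231.5 g/s.

1231 g/s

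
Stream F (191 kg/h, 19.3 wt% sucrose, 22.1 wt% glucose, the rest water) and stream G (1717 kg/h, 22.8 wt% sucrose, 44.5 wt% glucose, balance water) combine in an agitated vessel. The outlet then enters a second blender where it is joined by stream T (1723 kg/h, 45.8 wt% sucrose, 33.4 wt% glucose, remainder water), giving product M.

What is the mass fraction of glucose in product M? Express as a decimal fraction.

Overall, product flow = 3631 kg/h.
glucose in = 191×0.221 + 1717×0.445 + 1723×0.334 = 1381.8 kg/h.
glucose fraction in M = 0.381.

0.381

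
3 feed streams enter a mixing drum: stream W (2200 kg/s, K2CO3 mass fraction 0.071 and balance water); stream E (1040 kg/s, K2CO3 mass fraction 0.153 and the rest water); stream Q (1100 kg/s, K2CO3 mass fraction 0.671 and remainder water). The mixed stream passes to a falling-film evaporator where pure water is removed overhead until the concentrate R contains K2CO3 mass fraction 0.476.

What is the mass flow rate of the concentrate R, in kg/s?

2213 kg/s

K2CO3 entering = 2200×0.071 + 1040×0.153 + 1100×0.671 = 1053.4 kg/s.
All K2CO3 reports to R, so R = 1053.4/0.476 = 2213.1 kg/s.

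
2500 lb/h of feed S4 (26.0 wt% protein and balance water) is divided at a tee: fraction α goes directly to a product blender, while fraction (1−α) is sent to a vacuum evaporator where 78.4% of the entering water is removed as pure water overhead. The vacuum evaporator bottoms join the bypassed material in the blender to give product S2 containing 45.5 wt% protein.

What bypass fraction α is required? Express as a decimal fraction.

All 2500×0.260 = 650 lb/h of protein reaches S2, so S2 = 650/0.455 = 1428.6 lb/h and vapour = 1071.4 lb/h.
The evaporator receives (1−α)·2500 of feed at 0.740 water and removes 0.784 of that water:
0.784×0.740×(1−α)×2500 = 1071.4
(1−α) = 1071.4/1450.4 = 0.7387;  α = 0.2613.

0.261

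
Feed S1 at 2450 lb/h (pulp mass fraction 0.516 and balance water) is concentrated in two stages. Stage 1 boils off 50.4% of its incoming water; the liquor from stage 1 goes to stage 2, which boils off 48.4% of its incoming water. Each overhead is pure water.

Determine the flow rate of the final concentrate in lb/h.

water in feed = 2450×0.484 = 1185.8 lb/h.
After stage 1: water left = (1−0.504)×1185.8 = 588.16; stream total = 1852.4 lb/h.
After stage 2: water left = (1−0.484)×588.16 = 303.49; final concentrate = 1567.7 lb/h.

1568 lb/h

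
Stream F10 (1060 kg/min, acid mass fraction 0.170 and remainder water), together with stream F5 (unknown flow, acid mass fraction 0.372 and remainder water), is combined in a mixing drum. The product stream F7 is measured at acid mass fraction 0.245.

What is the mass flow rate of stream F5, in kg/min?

626 kg/min

Let F5 be the unknown flow. Total out = 1060 + F5.
acid balance: 180.2 + 0.372·F5 = 0.245·(1060 + F5)
(0.372 − 0.245)·F5 = 0.245×1060 − 180.2 = 79.5
F5 = 79.5 / 0.127 = 625.98 kg/min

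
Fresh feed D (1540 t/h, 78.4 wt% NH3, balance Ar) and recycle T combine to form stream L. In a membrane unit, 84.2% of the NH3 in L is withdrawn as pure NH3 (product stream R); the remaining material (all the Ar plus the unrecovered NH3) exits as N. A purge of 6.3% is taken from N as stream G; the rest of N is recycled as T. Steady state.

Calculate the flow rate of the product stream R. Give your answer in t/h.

1193 t/h

NH3 in L: m_A = 1540×0.784 + (1−0.063)·(1−0.842)·m_A, so m_A = 1207.4/0.8520 = 1417.2 t/h.
Product R = 0.842×1417.2 = 1193.3 t/h.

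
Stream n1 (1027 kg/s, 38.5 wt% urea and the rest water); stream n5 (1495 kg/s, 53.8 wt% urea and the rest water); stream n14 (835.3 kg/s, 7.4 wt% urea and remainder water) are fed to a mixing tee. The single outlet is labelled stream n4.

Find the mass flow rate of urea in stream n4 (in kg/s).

1262 kg/s

urea out = urea in = 1027×0.385 + 1495×0.538 + 835.3×0.074 = 1261.5 kg/s.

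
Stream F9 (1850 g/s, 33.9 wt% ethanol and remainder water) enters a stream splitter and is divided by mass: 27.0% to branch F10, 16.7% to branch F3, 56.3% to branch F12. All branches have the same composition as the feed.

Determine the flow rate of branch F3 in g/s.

309 g/s

Branch F3 flow = 0.167×1850 = 308.95 g/s.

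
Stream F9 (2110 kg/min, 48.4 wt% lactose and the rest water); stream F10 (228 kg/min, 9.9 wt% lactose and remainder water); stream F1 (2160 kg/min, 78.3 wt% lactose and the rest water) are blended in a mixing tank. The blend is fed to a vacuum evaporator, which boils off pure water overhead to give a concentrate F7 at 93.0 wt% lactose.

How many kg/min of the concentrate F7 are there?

lactose entering = 2110×0.484 + 228×0.099 + 2160×0.783 = 2735.1 kg/min.
All lactose reports to F7, so F7 = 2735.1/0.930 = 2941 kg/min.

2941 kg/min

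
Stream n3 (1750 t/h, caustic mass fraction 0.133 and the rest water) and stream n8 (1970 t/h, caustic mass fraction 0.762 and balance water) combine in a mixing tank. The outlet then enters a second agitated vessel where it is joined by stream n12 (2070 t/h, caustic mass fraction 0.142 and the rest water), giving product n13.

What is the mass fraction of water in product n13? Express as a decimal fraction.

0.650

Overall, product flow = 5790 t/h.
water in = 1750×0.867 + 1970×0.238 + 2070×0.858 = 3762.2 t/h.
water fraction in n13 = 0.650.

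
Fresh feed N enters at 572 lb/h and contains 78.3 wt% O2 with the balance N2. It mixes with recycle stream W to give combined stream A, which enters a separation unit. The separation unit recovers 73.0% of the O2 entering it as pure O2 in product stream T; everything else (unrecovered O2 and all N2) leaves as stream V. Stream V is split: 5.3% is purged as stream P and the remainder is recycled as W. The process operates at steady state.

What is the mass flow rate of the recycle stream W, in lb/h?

2372 lb/h

N2 enters only via N and leaves only via the purge: 572×0.217 = 0.053×(N2 in V), and the separation unit passes all N2, so N2 in A = N2 in V = 2342 lb/h.
O2 in A: m_A = 572×0.783 + (1−0.053)·(1−0.730)·m_A, so m_A = 447.88/0.7443 = 601.73 lb/h.
V = (1−0.730)×601.73 + 2342 = 2504.4 lb/h.
Recycle W = (1−0.053)×2504.4 = 2371.7 lb/h.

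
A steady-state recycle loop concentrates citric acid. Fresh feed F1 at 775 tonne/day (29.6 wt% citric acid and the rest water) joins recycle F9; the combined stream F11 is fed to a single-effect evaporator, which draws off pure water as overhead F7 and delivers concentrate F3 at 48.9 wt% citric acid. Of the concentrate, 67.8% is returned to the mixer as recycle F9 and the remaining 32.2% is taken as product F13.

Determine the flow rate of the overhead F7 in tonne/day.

Overall citric acid balance (none leaves overhead): citric acid in fresh feed = citric acid in product, i.e. 775×0.296 = (1−0.678)·F3·0.489.
F3 = 229.4/(0.489×0.322) = 1456.9 tonne/day.
Recycle F9 = 0.678×1456.9 = 987.78 tonne/day.
Combined feed F11 = 775 + 987.78 = 1762.8 tonne/day.
Overhead F7 = F11 − F3 = 1762.8 − 1456.9 = 305.88 tonne/day.

305.9 tonne/day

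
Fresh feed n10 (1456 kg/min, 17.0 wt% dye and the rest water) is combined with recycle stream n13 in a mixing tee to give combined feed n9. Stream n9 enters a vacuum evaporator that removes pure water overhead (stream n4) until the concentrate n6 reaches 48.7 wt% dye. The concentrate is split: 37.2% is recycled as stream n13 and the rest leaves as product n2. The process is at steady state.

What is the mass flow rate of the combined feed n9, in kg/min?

Overall dye balance (none leaves overhead): dye in fresh feed = dye in product, i.e. 1456×0.170 = (1−0.372)·n6·0.487.
n6 = 247.52/(0.487×0.628) = 809.32 kg/min.
Recycle n13 = 0.372×809.32 = 301.07 kg/min.
Combined feed n9 = 1456 + 301.07 = 1757.1 kg/min.

1757 kg/min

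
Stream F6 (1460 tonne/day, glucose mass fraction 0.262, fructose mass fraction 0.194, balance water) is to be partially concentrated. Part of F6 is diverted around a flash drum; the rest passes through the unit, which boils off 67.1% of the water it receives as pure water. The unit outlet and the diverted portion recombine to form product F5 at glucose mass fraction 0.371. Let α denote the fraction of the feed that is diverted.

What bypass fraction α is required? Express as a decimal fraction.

0.195

All 1460×0.262 = 382.52 tonne/day of glucose reaches F5, so F5 = 382.52/0.371 = 1031.1 tonne/day and vapour = 428.95 tonne/day.
The evaporator receives (1−α)·1460 of feed at 0.544 water and removes 0.671 of that water:
0.671×0.544×(1−α)×1460 = 428.95
(1−α) = 428.95/532.94 = 0.8049;  α = 0.1951.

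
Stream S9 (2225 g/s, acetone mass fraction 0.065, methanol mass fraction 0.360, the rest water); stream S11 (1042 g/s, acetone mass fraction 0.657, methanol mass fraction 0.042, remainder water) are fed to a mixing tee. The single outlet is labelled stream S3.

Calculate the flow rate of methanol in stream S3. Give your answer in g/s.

844.8 g/s

methanol out = methanol in = 2225×0.360 + 1042×0.042 = 844.76 g/s.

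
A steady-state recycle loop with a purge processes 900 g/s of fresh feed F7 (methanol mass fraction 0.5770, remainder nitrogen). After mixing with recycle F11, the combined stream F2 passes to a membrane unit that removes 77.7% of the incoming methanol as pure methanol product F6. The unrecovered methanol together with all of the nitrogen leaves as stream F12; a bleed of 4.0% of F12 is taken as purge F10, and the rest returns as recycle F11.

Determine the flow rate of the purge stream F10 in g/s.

386.6 g/s

nitrogen enters only via F7 and leaves only via the purge: 900×0.423 = 0.040×(nitrogen in F12), and the membrane unit passes all nitrogen, so nitrogen in F2 = nitrogen in F12 = 9517.5 g/s.
methanol in F2: m_A = 900×0.577 + (1−0.040)·(1−0.777)·m_A, so m_A = 519.3/0.7859 = 660.75 g/s.
F12 = (1−0.777)×660.75 + 9517.5 = 9664.8 g/s.
Purge F10 = 0.040×9664.8 = 386.59 g/s.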